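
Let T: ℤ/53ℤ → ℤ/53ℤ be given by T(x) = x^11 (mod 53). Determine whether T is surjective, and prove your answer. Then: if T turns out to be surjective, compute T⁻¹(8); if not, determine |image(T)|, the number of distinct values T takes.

Since 53 is prime, the nonzero elements of ℤ/53ℤ form a cyclic group of order 52.
As gcd(11, 52) = 1, raising to the 11th power is a bijection on this group: if u^11 ≡ v^11 then (uv^{−1})^11 = 1, and the only element of order dividing gcd(11, 52) = 1 is 1, so u = v.
With T(0) = 0 this makes T injective on all of ℤ/53ℤ, hence bijective (finite equal-size domain and codomain). In particular T is surjective.
Since T is surjective, we find the preimage of 8. The inverse of x ↦ x^11 on (ℤ/53ℤ)^× is x ↦ x^19, because 11·19 = 209 = 4·52 + 1 ≡ 1 (mod 52) and x^{52} = 1 for x ≠ 0 (Fermat). So T⁻¹(8) = 8^19 mod 53.
Repeated squaring mod 53: 8^1 ≡ 8, 8^2 ≡ 8² = 64 ≡ 11, 8^4 ≡ 11² = 121 ≡ 15, 8^8 ≡ 15² = 225 ≡ 13, 8^16 ≡ 13² = 169 ≡ 10. Since 19 = 16 + 2 + 1, 8^19 ≡ 10·11·8: 10·11 = 110 ≡ 4, then 4·8 = 32. So 8^19 ≡ 32 (mod 53).
Hence T⁻¹(8) = 32.

32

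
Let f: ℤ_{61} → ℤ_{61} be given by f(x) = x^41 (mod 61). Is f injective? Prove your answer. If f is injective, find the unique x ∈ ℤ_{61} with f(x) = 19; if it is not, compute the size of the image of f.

Since 61 is prime, the nonzero elements of ℤ_{61} form a cyclic group of order 60.
As gcd(41, 60) = 1, raising to the 41st power is a bijection on this group: if u^41 ≡ v^41 then (uv^{−1})^41 = 1, and the only element of order dividing gcd(41, 60) = 1 is 1, so u = v.
With f(0) = 0 this makes f injective on all of ℤ_{61}, hence bijective (finite equal-size domain and codomain). In particular f is injective.
Since f is injective, we find the preimage of 19. The inverse of x ↦ x^41 on (ℤ_{61})^× is x ↦ x^41, because 41·41 = 1681 = 28·60 + 1 ≡ 1 (mod 60) and x^{60} = 1 for x ≠ 0 (Fermat). So f⁻¹(19) = 19^41 mod 61.
Repeated squaring mod 61: 19^1 ≡ 19, 19^2 ≡ 19² = 361 ≡ 56, 19^4 ≡ 56² = 3136 ≡ 25, 19^8 ≡ 25² = 625 ≡ 15, 19^16 ≡ 15² = 225 ≡ 42, 19^32 ≡ 42² = 1764 ≡ 56. Since 41 = 32 + 8 + 1, 19^41 ≡ 56·15·19: 56·15 = 840 ≡ 47, then 47·19 = 893 ≡ 39. So 19^41 ≡ 39 (mod 61).
Hence f⁻¹(19) = 39.

39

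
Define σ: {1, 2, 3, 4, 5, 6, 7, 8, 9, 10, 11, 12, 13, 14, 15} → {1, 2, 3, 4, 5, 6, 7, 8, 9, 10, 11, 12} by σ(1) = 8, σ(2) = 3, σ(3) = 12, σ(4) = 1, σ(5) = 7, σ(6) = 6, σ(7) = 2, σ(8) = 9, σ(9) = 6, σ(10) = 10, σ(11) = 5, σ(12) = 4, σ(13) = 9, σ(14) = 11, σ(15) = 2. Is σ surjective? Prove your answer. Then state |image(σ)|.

Every element of the codomain has a preimage: 1 = σ(4), 2 = σ(7), 3 = σ(2), 4 = σ(12), 5 = σ(11), 6 = σ(6), 7 = σ(5), 8 = σ(1), 9 = σ(8), 10 = σ(10), 11 = σ(14), 12 = σ(3).
Therefore σ is surjective.
The image of σ is {1, 2, 3, 4, 5, 6, 7, 8, 9, 10, 11, 12}, which has 12 elements.

12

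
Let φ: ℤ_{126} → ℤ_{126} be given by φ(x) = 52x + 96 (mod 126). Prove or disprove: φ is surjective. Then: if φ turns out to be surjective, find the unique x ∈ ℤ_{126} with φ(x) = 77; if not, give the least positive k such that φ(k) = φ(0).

63

Recall that surjectivity means every element of the codomain has a preimage under φ.
Since gcd(52, 126) = 2, we have 52x ≡ 0 (mod 2) for all x, so φ(x) ≡ 0 (mod 2).
But 1 ≢ 0 (mod 2), so 1 ∈ ℤ_{126} has no preimage. Thus φ is not surjective.
Since φ is not surjective, we find the least positive k with φ(k) = φ(0): this means 52k ≡ 0 (mod 126), i.e. 126 ∣ 52k. Since gcd(52, 126) = 2, dividing through by 2 this holds exactly when 63 ∣ 26k, and as gcd(26, 63) = 1, exactly when 63 ∣ k.
The smallest positive such k is 63.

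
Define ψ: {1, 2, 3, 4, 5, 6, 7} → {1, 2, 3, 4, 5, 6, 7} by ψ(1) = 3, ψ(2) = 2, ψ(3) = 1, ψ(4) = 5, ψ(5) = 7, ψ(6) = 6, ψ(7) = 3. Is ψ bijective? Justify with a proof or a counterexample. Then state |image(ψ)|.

6

ψ(1) = 3 = ψ(7) with 1 ≠ 7, so ψ is not injective, hence not bijective.
The image of ψ is {1, 2, 3, 5, 6, 7}, which has 6 elements.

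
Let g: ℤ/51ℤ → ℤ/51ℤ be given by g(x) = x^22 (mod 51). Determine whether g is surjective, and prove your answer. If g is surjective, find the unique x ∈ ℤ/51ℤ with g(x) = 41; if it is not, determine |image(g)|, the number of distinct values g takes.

18

g(7): Repeated squaring mod 51: 7^1 ≡ 7, 7^2 ≡ 7² = 49, 7^4 ≡ 49² = 2401 ≡ 4, 7^8 ≡ 4² = 16, 7^16 ≡ 16² = 256 ≡ 1. Since 22 = 16 + 4 + 2, 7^22 ≡ 1·4·49: 1·4 = 4, then 4·49 = 196 ≡ 43. So 7^22 ≡ 43 (mod 51).
g(10): Repeated squaring mod 51: 10^1 ≡ 10, 10^2 ≡ 10² = 100 ≡ 49, 10^4 ≡ 49² = 2401 ≡ 4, 10^8 ≡ 4² = 16, 10^16 ≡ 16² = 256 ≡ 1. Since 22 = 16 + 4 + 2, 10^22 ≡ 1·4·49: 1·4 = 4, then 4·49 = 196 ≡ 43. So 10^22 ≡ 43 (mod 51).
So g(7) = g(10) = 43 while 7 ≠ 10, therefore g is not injective.
A non-injective map from the 51-element set ℤ/51ℤ to itself takes at most 50 distinct values, so it cannot be surjective. Hence g is not surjective.
Since g is not surjective, we determine |image(g)|. Computing x^22 mod 51 for each x (by repeated squaring, reducing mod 51 at every step), the values g(0), g(1), …, g(50) are: 0, 1, 13, 15, 16, 19, 42, 43, 4, 21, 43, 25, 36, 16, 49, 30, 1, 34, 18, 13, 49, 33, 19, 25, 9, 4, 4, 9, 25, 19, 33, 49, 13, 18, 34, 1, 30, 49, 16, 36, 25, 43, 21, 4, 43, 42, 19, 16, 15, 13, 1.
The distinct values are {0, 1, 4, 9, 13, 15, 16, 18, 19, 21, 25, 30, 33, 34, 36, 42, 43, 49}; there are 18 of them.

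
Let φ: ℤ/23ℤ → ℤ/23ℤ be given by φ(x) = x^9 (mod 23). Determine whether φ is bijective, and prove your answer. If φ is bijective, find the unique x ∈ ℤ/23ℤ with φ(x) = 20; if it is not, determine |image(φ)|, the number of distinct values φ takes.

Since 23 is prime, the nonzero elements of ℤ/23ℤ form a cyclic group of order 22.
As gcd(9, 22) = 1, raising to the 9th power is a bijection on this group: if s^9 ≡ t^9 then (st^{−1})^9 = 1, and the only element of order dividing gcd(9, 22) = 1 is 1, so s = t.
With φ(0) = 0 this makes φ injective on all of ℤ/23ℤ, hence bijective (finite equal-size domain and codomain). In particular φ is bijective.
Since φ is bijective, we find the preimage of 20. The inverse of x ↦ x^9 on (ℤ/23ℤ)^× is x ↦ x^5, because 9·5 = 45 = 2·22 + 1 ≡ 1 (mod 22) and x^{22} = 1 for x ≠ 0 (Fermat). So φ⁻¹(20) = 20^5 mod 23.
Repeated squaring mod 23: 20^1 ≡ 20, 20^2 ≡ 20² = 400 ≡ 9, 20^4 ≡ 9² = 81 ≡ 12. Since 5 = 4 + 1, 20^5 ≡ 12·20: 12·20 = 240 ≡ 10. So 20^5 ≡ 10 (mod 23).
Hence φ⁻¹(20) = 10.

10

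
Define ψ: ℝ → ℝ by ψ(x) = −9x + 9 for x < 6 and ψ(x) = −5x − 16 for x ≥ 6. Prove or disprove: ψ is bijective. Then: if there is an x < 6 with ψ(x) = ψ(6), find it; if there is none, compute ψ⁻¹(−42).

17/3

Both pieces are strictly decreasing (slopes −9 and −5), so each is injective on its own interval.
The left piece maps (−∞, 6) onto (−45, ∞); the right piece maps [6, ∞) onto (−∞, −46].
The images leave a gap (−45 has no preimage), so ψ is not surjective, hence not bijective.
Because the two images are disjoint, no x < 6 has ψ(x) = ψ(6), so we compute ψ⁻¹(−42): −42 lies in (−45, ∞), so solve −9x + 9 = −42: x = (−42 − 9)/(−9) = 17/3.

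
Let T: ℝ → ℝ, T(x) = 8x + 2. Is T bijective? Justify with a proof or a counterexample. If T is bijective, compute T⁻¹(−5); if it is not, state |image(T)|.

By definition, injectivity means: for all a, b in the domain, T(a) = T(b) implies a = b.
Suppose T(a) = T(b). Then 8a + 2 = 8b + 2, thus 8a = 8b, thus a = b.
For any y ∈ ℝ, x = (y − 2)/8 satisfies T(x) = y.
Thus T is bijective.
Since T is bijective, we compute T⁻¹(−5) = (−5 − 2)/8 = −7/8.

-7/8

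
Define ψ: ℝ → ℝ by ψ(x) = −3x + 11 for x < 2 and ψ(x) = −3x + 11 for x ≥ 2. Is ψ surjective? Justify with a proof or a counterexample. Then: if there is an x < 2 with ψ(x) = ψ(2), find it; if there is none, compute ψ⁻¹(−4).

5

Both pieces are strictly decreasing (slopes −3 and −3), so each is injective on its own interval.
The left piece maps (−∞, 2) onto (5, ∞); the right piece maps [2, ∞) onto (−∞, 5].
These images together cover ℝ, so ψ is surjective.
Because the two images are disjoint, no x < 2 has ψ(x) = ψ(2), so we compute ψ⁻¹(−4): −4 lies in (−∞, 5], so solve −3x + 11 = −4: x = (−4 − 11)/(−3) = 5.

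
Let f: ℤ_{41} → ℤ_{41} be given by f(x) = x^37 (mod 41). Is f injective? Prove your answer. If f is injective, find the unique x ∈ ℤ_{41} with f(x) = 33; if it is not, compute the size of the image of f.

20

Since 41 is prime, the nonzero elements of ℤ_{41} form a cyclic group of order 40.
As gcd(37, 40) = 1, raising to the 37th power is a bijection on this group: if s^37 ≡ t^37 then (st^{−1})^37 = 1, and the only element of order dividing gcd(37, 40) = 1 is 1, so s = t.
With f(0) = 0 this makes f injective on all of ℤ_{41}, hence bijective (finite equal-size domain and codomain). In particular f is injective.
Since f is injective, we find the preimage of 33. The inverse of x ↦ x^37 on (ℤ_{41})^× is x ↦ x^13, because 37·13 = 481 = 12·40 + 1 ≡ 1 (mod 40) and x^{40} = 1 for x ≠ 0 (Fermat). So f⁻¹(33) = 33^13 mod 41.
Repeated squaring mod 41: 33^1 ≡ 33, 33^2 ≡ 33² = 1089 ≡ 23, 33^4 ≡ 23² = 529 ≡ 37, 33^8 ≡ 37² = 1369 ≡ 16. Since 13 = 8 + 4 + 1, 33^13 ≡ 16·37·33: 16·37 = 592 ≡ 18, then 18·33 = 594 ≡ 20. So 33^13 ≡ 20 (mod 41).
Hence f⁻¹(33) = 20.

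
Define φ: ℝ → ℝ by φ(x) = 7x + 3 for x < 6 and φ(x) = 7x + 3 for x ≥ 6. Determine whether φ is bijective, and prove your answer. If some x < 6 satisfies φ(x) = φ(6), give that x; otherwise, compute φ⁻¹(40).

Both pieces are strictly increasing (slopes 7 and 7), so each is injective on its own interval.
The left piece maps (−∞, 6) onto (−∞, 45); the right piece maps [6, ∞) onto [45, ∞).
Since 45 = 45, the images partition ℝ: φ is injective and surjective, hence bijective.
Because the two images are disjoint, no x < 6 has φ(x) = φ(6), so we compute φ⁻¹(40): 40 lies in (−∞, 45), so solve 7x + 3 = 40: x = (40 − 3)/7 = 37/7.

37/7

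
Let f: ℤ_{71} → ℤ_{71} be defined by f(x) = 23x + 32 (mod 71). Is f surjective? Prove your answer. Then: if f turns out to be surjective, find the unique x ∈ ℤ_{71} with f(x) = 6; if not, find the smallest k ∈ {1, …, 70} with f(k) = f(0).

39

Since gcd(23, 71) = 1, 23 is invertible modulo 71. Euclid's algorithm: 71 = 3·23 + 2, 23 = 11·2 + 1; back-substituting gives 1 = 34·23 − 11·71, so 23⁻¹ ≡ 34 (mod 71).
For any y ∈ ℤ_{71}, x = 34(y − 32) mod 71 satisfies f(x) = 23·34(y − 32) + 32 ≡ y (since 23·34 ≡ 1 mod 71). So every y has a preimage.
Therefore f is surjective.
Since f is surjective, we compute f⁻¹(6): solve 23x + 32 ≡ 6 (mod 71), i.e. 23x ≡ 45 (mod 71).
Multiplying by 23⁻¹ = 34 gives x ≡ 34·45 = 1530 = 21·71 + 39 ≡ 39 (mod 71).
Check: f(39) = 23·39 + 32 = 929 = 13·71 + 6 ≡ 6 (mod 71).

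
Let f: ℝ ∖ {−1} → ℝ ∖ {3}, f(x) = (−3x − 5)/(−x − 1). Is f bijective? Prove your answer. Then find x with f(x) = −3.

-4/3

Suppose f(u) = f(v). Cross-multiplying: (−3u − 5)(−v − 1) = (−3v − 5)(−u − 1).
Expanding both sides and cancelling the symmetric terms leaves −2·(u − v) = 0. Since −2 ≠ 0, u = v. Therefore f is injective.
For any y ≠ 3, solving y(−x − 1) = −3x − 5 for x gives a well-defined x ≠ −1. So f is surjective.
Therefore f is bijective.
Solving f(x) = −3: cross-multiplying gives −3x − 5 = −3(−x − 1), which rearranges to −6x = 8, so x = −4/3.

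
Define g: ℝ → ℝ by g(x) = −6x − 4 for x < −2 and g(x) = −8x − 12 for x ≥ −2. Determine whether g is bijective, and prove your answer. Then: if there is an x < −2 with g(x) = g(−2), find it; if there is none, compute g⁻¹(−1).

-11/8

Both pieces are strictly decreasing (slopes −6 and −8), so each is injective on its own interval.
The left piece maps (−∞, −2) onto (8, ∞); the right piece maps [−2, ∞) onto (−∞, 4].
The images leave a gap (8 has no preimage), so g is not surjective, hence not bijective.
Because the two images are disjoint, no x < −2 has g(x) = g(−2), so we compute g⁻¹(−1): −1 lies in (−∞, 4], so solve −8x − 12 = −1: x = (−1 + 12)/(−8) = −11/8.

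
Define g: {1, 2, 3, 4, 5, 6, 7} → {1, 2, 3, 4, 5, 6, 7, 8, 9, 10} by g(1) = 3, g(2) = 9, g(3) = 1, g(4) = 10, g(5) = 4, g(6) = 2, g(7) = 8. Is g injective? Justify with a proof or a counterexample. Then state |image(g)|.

7

The values g(1), …, g(7) are 3, 9, 1, 10, 4, 2, 8 — all distinct.
So g(u) = g(v) only when u = v, and g is injective.
The image of g is {1, 2, 3, 4, 8, 9, 10}, which has 7 elements.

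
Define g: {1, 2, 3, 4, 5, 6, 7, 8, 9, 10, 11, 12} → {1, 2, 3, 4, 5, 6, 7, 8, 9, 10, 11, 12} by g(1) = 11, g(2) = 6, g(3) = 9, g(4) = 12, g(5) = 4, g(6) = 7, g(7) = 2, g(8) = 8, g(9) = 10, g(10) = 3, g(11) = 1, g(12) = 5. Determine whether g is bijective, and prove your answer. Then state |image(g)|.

The values 11, 6, 9, 12, 4, 7, 2, 8, 10, 3, 1, 5 are a permutation of {1, 2, 3, 4, 5, 6, 7, 8, 9, 10, 11, 12}: each element appears exactly once.
So g is injective and surjective, hence bijective.
The image of g is {1, 2, 3, 4, 5, 6, 7, 8, 9, 10, 11, 12}, which has 12 elements.

12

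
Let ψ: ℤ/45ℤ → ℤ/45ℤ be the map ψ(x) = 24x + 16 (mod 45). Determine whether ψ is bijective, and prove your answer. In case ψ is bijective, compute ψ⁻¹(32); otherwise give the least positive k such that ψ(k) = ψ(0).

We have gcd(24, 45) = 3 > 1. Taking s = 0 and t = 15: ψ(0) = 16 and ψ(15) = 24·15 + 16 = 376 ≡ 16 (mod 45).
So ψ(0) = ψ(15) while 0 ≠ 15, thus ψ is not injective, hence not bijective.
Since ψ is not bijective, we find the least positive k with ψ(k) = ψ(0): this means 24k ≡ 0 (mod 45), i.e. 45 ∣ 24k. Since gcd(24, 45) = 3, dividing through by 3 this holds exactly when 15 ∣ 8k, and as gcd(8, 15) = 1, exactly when 15 ∣ k.
The smallest positive such k is 15.

15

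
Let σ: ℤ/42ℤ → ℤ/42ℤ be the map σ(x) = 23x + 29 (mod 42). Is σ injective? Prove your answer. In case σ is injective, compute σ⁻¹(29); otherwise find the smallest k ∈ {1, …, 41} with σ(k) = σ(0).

0

Suppose σ(s) = σ(t) in ℤ/42ℤ. Then 23s + 29 ≡ 23t + 29 (mod 42), so 23(s − t) ≡ 0 (mod 42).
Since gcd(23, 42) = 1, 23 is invertible modulo 42, hence s − t ≡ 0 (mod 42), i.e. s = t.
Therefore σ is injective.
We now compute 23⁻¹ mod 42 explicitly. Euclid's algorithm: 42 = 1·23 + 19, 23 = 1·19 + 4, 19 = 4·4 + 3, 4 = 1·3 + 1; back-substituting gives 1 = 11·23 − 6·42, so 23⁻¹ ≡ 11 (mod 42).
Since σ is injective, we compute σ⁻¹(29): solve 23x + 29 ≡ 29 (mod 42), i.e. 23x ≡ 0 (mod 42).
Multiplying by 23⁻¹ = 11 gives x ≡ 11·0 = 0 ≡ 0 (mod 42).
Check: σ(0) = 23·0 + 29 = 29 ≡ 29 (mod 42).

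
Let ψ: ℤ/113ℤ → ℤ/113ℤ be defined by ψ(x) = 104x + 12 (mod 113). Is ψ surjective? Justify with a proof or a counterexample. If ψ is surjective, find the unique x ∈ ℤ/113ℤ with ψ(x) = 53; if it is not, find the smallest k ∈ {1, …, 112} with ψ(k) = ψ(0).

8

Since gcd(104, 113) = 1, 104 is invertible modulo 113. Euclid's algorithm: 113 = 1·104 + 9, 104 = 11·9 + 5, 9 = 1·5 + 4, 5 = 1·4 + 1; back-substituting gives 1 = 25·104 − 23·113, so 104⁻¹ ≡ 25 (mod 113).
Then y ↦ 25(y − 12) is a two-sided inverse to ψ, so every y ∈ ℤ/113ℤ has a preimage.
So ψ is surjective.
Since ψ is surjective, we compute ψ⁻¹(53): solve 104x + 12 ≡ 53 (mod 113), i.e. 104x ≡ 41 (mod 113).
Multiplying by 104⁻¹ = 25 gives x ≡ 25·41 = 1025 = 9·113 + 8 ≡ 8 (mod 113).
Check: ψ(8) = 104·8 + 12 = 844 = 7·113 + 53 ≡ 53 (mod 113).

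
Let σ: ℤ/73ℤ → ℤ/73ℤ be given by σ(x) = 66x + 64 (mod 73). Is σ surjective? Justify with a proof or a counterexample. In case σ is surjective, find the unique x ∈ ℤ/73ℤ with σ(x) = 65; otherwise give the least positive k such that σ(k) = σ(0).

Since gcd(66, 73) = 1, 66 is invertible modulo 73. Euclid's algorithm: 73 = 1·66 + 7, 66 = 9·7 + 3, 7 = 2·3 + 1; back-substituting gives 1 = 52·66 − 47·73, so 66⁻¹ ≡ 52 (mod 73).
Then y ↦ 52(y − 64) is a two-sided inverse to σ, so every y ∈ ℤ/73ℤ has a preimage.
So σ is surjective.
Since σ is surjective, we compute σ⁻¹(65): solve 66x + 64 ≡ 65 (mod 73), i.e. 66x ≡ 1 (mod 73).
Multiplying by 66⁻¹ = 52 gives x ≡ 52·1 = 52 ≡ 52 (mod 73).
Check: σ(52) = 66·52 + 64 = 3496 = 47·73 + 65 ≡ 65 (mod 73).

52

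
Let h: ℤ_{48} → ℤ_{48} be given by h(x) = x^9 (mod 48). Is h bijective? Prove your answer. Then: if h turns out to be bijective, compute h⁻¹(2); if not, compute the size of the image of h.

h(0) = 0^9 = 0.
h(6): Repeated squaring mod 48: 6^1 ≡ 6, 6^2 ≡ 6² = 36, 6^4 ≡ 36² = 1296 ≡ 0, 6^8 ≡ 0² = 0. Since 9 = 8 + 1, 6^9 ≡ 0·6: 0·6 = 0. So 6^9 ≡ 0 (mod 48).
So h(0) = h(6) = 0 while 0 ≠ 6, so h is not injective, hence not bijective.
Since h is not bijective, we determine |image(h)|. Computing x^9 mod 48 for each x (by repeated squaring, reducing mod 48 at every step), the values h(0), h(1), …, h(47) are: 0, 1, 32, 3, 16, 5, 0, 7, 32, 9, 16, 11, 0, 13, 32, 15, 16, 17, 0, 19, 32, 21, 16, 23, 0, 25, 32, 27, 16, 29, 0, 31, 32, 33, 16, 35, 0, 37, 32, 39, 16, 41, 0, 43, 32, 45, 16, 47.
The distinct values are {0, 1, 3, 5, 7, 9, 11, 13, 15, 16, 17, 19, 21, 23, 25, 27, 29, 31, 32, 33, 35, 37, 39, 41, 43, 45, 47}; there are 27 of them.

27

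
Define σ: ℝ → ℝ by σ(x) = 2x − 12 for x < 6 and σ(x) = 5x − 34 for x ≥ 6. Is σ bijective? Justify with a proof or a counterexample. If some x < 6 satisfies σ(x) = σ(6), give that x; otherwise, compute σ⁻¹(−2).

Both pieces are strictly increasing (slopes 2 and 5), so each is injective on its own interval.
The left piece maps (−∞, 6) onto (−∞, 0); the right piece maps [6, ∞) onto [−4, ∞).
These images overlap. In particular σ(6) = −4 (right piece), and solving 2x − 12 = −4 on the left piece gives x = 4 < 6.
So σ(4) = σ(6) with 4 ≠ 6, and σ is not injective, hence not bijective. This x = 4 is the requested value below 6.

4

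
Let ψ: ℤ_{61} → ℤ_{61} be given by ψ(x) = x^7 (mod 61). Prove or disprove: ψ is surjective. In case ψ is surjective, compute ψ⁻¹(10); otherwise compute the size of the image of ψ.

30

Since 61 is prime, the nonzero elements of ℤ_{61} form a cyclic group of order 60.
As gcd(7, 60) = 1, raising to the 7th power is a bijection on this group: if a^7 ≡ b^7 then (ab^{−1})^7 = 1, and the only element of order dividing gcd(7, 60) = 1 is 1, so a = b.
With ψ(0) = 0 this makes ψ injective on all of ℤ_{61}, hence bijective (finite equal-size domain and codomain). In particular ψ is surjective.
Since ψ is surjective, we find the preimage of 10. The inverse of x ↦ x^7 on (ℤ_{61})^× is x ↦ x^43, because 7·43 = 301 = 5·60 + 1 ≡ 1 (mod 60) and x^{60} = 1 for x ≠ 0 (Fermat). So ψ⁻¹(10) = 10^43 mod 61.
Repeated squaring mod 61: 10^1 ≡ 10, 10^2 ≡ 10² = 100 ≡ 39, 10^4 ≡ 39² = 1521 ≡ 57, 10^8 ≡ 57² = 3249 ≡ 16, 10^16 ≡ 16² = 256 ≡ 12, 10^32 ≡ 12² = 144 ≡ 22. Since 43 = 32 + 8 + 2 + 1, 10^43 ≡ 22·16·39·10: 22·16 = 352 ≡ 47, then 47·39 = 1833 ≡ 3, then 3·10 = 30. So 10^43 ≡ 30 (mod 61).
Hence ψ⁻¹(10) = 30.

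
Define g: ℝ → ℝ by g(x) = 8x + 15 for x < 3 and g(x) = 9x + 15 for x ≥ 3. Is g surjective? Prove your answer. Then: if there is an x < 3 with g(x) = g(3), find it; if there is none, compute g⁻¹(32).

Both pieces are strictly increasing (slopes 8 and 9), so each is injective on its own interval.
The left piece maps (−∞, 3) onto (−∞, 39); the right piece maps [3, ∞) onto [42, ∞).
The union (−∞, 39) ∪ [42, ∞) omits the interval between 39 and 42; in particular 39 has no preimage. So g is not surjective.
Because the two images are disjoint, no x < 3 has g(x) = g(3), so we compute g⁻¹(32): 32 lies in (−∞, 39), so solve 8x + 15 = 32: x = (32 − 15)/8 = 17/8.

17/8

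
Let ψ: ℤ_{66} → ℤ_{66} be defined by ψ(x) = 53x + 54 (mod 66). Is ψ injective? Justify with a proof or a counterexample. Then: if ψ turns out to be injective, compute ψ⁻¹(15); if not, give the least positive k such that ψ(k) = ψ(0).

Suppose ψ(x_1) = ψ(x_2) in ℤ_{66}. Then 53x_1 + 54 ≡ 53x_2 + 54 (mod 66), therefore 53(x_1 − x_2) ≡ 0 (mod 66).
Since gcd(53, 66) = 1, 53 is invertible modulo 66, so x_1 − x_2 ≡ 0 (mod 66), i.e. x_1 = x_2.
So ψ is injective.
We now compute 53⁻¹ mod 66 explicitly. Euclid's algorithm: 66 = 1·53 + 13, 53 = 4·13 + 1; back-substituting gives 1 = 5·53 − 4·66, so 53⁻¹ ≡ 5 (mod 66).
Since ψ is injective, we compute ψ⁻¹(15): solve 53x + 54 ≡ 15 (mod 66), i.e. 53x ≡ 27 (mod 66).
Multiplying by 53⁻¹ = 5 gives x ≡ 5·27 = 135 = 2·66 + 3 ≡ 3 (mod 66).
Check: ψ(3) = 53·3 + 54 = 213 = 3·66 + 15 ≡ 15 (mod 66).

3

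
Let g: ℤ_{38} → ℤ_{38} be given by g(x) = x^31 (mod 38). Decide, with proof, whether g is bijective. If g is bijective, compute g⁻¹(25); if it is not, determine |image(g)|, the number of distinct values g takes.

9

Computing x^31 mod 38 for each x (by repeated squaring, reducing mod 38 at every step), the values g(0), g(1), …, g(37) are: 0, 1, 22, 33, 28, 17, 4, 7, 8, 25, 32, 11, 12, 15, 2, 29, 24, 35, 18, 19, 20, 3, 14, 9, 36, 23, 26, 27, 6, 13, 30, 31, 34, 21, 10, 5, 16, 37.
Every element of ℤ_{38} appears exactly once in this list, so g is a bijection, and in particular bijective.
Since g is bijective, we read off the preimage of 25 from the same table: g(9) = 25, so g⁻¹(25) = 9.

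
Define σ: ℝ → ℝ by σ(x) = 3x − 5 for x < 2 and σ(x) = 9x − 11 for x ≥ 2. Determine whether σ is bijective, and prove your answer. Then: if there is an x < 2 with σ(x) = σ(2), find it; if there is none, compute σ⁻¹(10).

Both pieces are strictly increasing (slopes 3 and 9), so each is injective on its own interval.
The left piece maps (−∞, 2) onto (−∞, 1); the right piece maps [2, ∞) onto [7, ∞).
The images leave a gap (1 has no preimage), so σ is not surjective, hence not bijective.
Because the two images are disjoint, no x < 2 has σ(x) = σ(2), so we compute σ⁻¹(10): 10 lies in [7, ∞), so solve 9x − 11 = 10: x = (10 + 11)/9 = 7/3.

7/3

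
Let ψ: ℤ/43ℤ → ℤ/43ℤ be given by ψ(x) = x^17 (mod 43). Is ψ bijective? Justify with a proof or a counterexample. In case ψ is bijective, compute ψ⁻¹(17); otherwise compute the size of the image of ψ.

40

Since 43 is prime, the nonzero elements of ℤ/43ℤ form a cyclic group of order 42.
As gcd(17, 42) = 1, raising to the 17th power is a bijection on this group: if x_1^17 ≡ x_2^17 then (x_1x_2^{−1})^17 = 1, and the only element of order dividing gcd(17, 42) = 1 is 1, so x_1 = x_2.
With ψ(0) = 0 this makes ψ injective on all of ℤ/43ℤ, hence bijective (finite equal-size domain and codomain). In particular ψ is bijective.
Since ψ is bijective, we find the preimage of 17. The inverse of x ↦ x^17 on (ℤ/43ℤ)^× is x ↦ x^5, because 17·5 = 85 = 2·42 + 1 ≡ 1 (mod 42) and x^{42} = 1 for x ≠ 0 (Fermat). So ψ⁻¹(17) = 17^5 mod 43.
Repeated squaring mod 43: 17^1 ≡ 17, 17^2 ≡ 17² = 289 ≡ 31, 17^4 ≡ 31² = 961 ≡ 15. Since 5 = 4 + 1, 17^5 ≡ 15·17: 15·17 = 255 ≡ 40. So 17^5 ≡ 40 (mod 43).
Hence ψ⁻¹(17) = 40.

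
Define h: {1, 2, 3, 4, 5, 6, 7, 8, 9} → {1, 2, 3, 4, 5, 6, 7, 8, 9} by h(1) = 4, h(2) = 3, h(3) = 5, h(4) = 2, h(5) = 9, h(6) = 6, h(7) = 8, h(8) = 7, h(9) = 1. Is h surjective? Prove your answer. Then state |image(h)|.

9

Every element of the codomain has a preimage: 1 = h(9), 2 = h(4), 3 = h(2), 4 = h(1), 5 = h(3), 6 = h(6), 7 = h(8), 8 = h(7), 9 = h(5).
Thus h is surjective.
The image of h is {1, 2, 3, 4, 5, 6, 7, 8, 9}, which has 9 elements.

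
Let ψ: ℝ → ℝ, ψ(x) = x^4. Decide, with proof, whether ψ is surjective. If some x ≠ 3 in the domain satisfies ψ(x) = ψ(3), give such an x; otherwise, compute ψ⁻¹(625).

Since 4 is even, x^4 ≥ 0 for all x ∈ ℝ, so −1 ∈ ℝ has no preimage. So ψ is not surjective.
For the follow-up, such an x exists: taking x = −3 ∈ ℝ gives ψ(−3) = 81 = ψ(3) with −3 ≠ 3.

-3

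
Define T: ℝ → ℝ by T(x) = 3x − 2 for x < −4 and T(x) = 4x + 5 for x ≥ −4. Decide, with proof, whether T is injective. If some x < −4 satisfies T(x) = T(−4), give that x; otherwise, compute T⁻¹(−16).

-14/3

Both pieces are strictly increasing (slopes 3 and 4), so each is injective on its own interval.
The left piece maps (−∞, −4) onto (−∞, −14); the right piece maps [−4, ∞) onto [−11, ∞).
These images are disjoint, so no value is attained by both pieces. So T is injective.
Because the two images are disjoint, no x < −4 has T(x) = T(−4), so we compute T⁻¹(−16): −16 lies in (−∞, −14), so solve 3x − 2 = −16: x = (−16 + 2)/3 = −14/3.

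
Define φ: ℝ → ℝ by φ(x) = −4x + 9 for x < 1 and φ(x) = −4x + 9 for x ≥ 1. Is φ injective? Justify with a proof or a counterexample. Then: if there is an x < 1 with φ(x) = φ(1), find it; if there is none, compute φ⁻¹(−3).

3

Both pieces are strictly decreasing (slopes −4 and −4), so each is injective on its own interval.
The left piece maps (−∞, 1) onto (5, ∞); the right piece maps [1, ∞) onto (−∞, 5].
These images are disjoint, so no value is attained by both pieces. Therefore φ is injective.
Because the two images are disjoint, no x < 1 has φ(x) = φ(1), so we compute φ⁻¹(−3): −3 lies in (−∞, 5], so solve −4x + 9 = −3: x = (−3 − 9)/(−4) = 3.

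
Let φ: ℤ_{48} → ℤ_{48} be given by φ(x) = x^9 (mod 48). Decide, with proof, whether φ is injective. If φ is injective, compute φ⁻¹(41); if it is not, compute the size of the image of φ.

φ(0) = 0^9 = 0.
φ(6): Repeated squaring mod 48: 6^1 ≡ 6, 6^2 ≡ 6² = 36, 6^4 ≡ 36² = 1296 ≡ 0, 6^8 ≡ 0² = 0. Since 9 = 8 + 1, 6^9 ≡ 0·6: 0·6 = 0. So 6^9 ≡ 0 (mod 48).
So φ(0) = φ(6) = 0 while 0 ≠ 6, therefore φ is not injective.
Since φ is not injective, we determine |image(φ)|. Computing x^9 mod 48 for each x (by repeated squaring, reducing mod 48 at every step), the values φ(0), φ(1), …, φ(47) are: 0, 1, 32, 3, 16, 5, 0, 7, 32, 9, 16, 11, 0, 13, 32, 15, 16, 17, 0, 19, 32, 21, 16, 23, 0, 25, 32, 27, 16, 29, 0, 31, 32, 33, 16, 35, 0, 37, 32, 39, 16, 41, 0, 43, 32, 45, 16, 47.
The distinct values are {0, 1, 3, 5, 7, 9, 11, 13, 15, 16, 17, 19, 21, 23, 25, 27, 29, 31, 32, 33, 35, 37, 39, 41, 43, 45, 47}; there are 27 of them.

27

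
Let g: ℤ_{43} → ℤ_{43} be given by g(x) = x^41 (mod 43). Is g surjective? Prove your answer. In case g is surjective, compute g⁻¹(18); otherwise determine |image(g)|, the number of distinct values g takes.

Since 43 is prime, the nonzero elements of ℤ_{43} form a cyclic group of order 42.
As gcd(41, 42) = 1, raising to the 41st power is a bijection on this group: if x_1^41 ≡ x_2^41 then (x_1x_2^{−1})^41 = 1, and the only element of order dividing gcd(41, 42) = 1 is 1, so x_1 = x_2.
With g(0) = 0 this makes g injective on all of ℤ_{43}, hence bijective (finite equal-size domain and codomain). In particular g is surjective.
Since g is surjective, we find the preimage of 18. The inverse of x ↦ x^41 on (ℤ_{43})^× is x ↦ x^41, because 41·41 = 1681 = 40·42 + 1 ≡ 1 (mod 42) and x^{42} = 1 for x ≠ 0 (Fermat). So g⁻¹(18) = 18^41 mod 43.
Repeated squaring mod 43: 18^1 ≡ 18, 18^2 ≡ 18² = 324 ≡ 23, 18^4 ≡ 23² = 529 ≡ 13, 18^8 ≡ 13² = 169 ≡ 40, 18^16 ≡ 40² = 1600 ≡ 9, 18^32 ≡ 9² = 81 ≡ 38. Since 41 = 32 + 8 + 1, 18^41 ≡ 38·40·18: 38·40 = 1520 ≡ 15, then 15·18 = 270 ≡ 12. So 18^41 ≡ 12 (mod 43).
Hence g⁻¹(18) = 12.

12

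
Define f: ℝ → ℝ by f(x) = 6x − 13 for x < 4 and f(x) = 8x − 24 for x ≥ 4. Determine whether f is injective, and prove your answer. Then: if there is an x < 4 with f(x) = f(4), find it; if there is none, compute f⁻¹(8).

Both pieces are strictly increasing (slopes 6 and 8), so each is injective on its own interval.
The left piece maps (−∞, 4) onto (−∞, 11); the right piece maps [4, ∞) onto [8, ∞).
These images overlap. In particular f(4) = 8 (right piece), and solving 6x − 13 = 8 on the left piece gives x = 7/2 < 4.
So f(7/2) = f(4) with 7/2 ≠ 4, and f is not injective. This x = 7/2 is the requested value below 4.

7/2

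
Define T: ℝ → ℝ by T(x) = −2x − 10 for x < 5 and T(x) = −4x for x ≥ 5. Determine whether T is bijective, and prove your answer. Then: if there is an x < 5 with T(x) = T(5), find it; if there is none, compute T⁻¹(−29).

Both pieces are strictly decreasing (slopes −2 and −4), so each is injective on its own interval.
The left piece maps (−∞, 5) onto (−20, ∞); the right piece maps [5, ∞) onto (−∞, −20].
Since −20 = −20, the images partition ℝ: T is injective and surjective, hence bijective.
Because the two images are disjoint, no x < 5 has T(x) = T(5), so we compute T⁻¹(−29): −29 lies in (−∞, −20], so solve −4x = −29: x = (−29 − 0)/(−4) = 29/4.

29/4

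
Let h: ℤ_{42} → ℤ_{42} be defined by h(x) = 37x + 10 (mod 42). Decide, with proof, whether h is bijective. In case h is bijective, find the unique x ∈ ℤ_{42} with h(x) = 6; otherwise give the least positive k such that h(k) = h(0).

Suppose h(a) = h(b) in ℤ_{42}. Then 37a + 10 ≡ 37b + 10 (mod 42), thus 37(a − b) ≡ 0 (mod 42).
Since gcd(37, 42) = 1, 37 is invertible modulo 42, hence a − b ≡ 0 (mod 42), i.e. a = b.
We now compute 37⁻¹ mod 42 explicitly. Euclid's algorithm: 42 = 1·37 + 5, 37 = 7·5 + 2, 5 = 2·2 + 1; back-substituting gives 1 = 25·37 − 22·42, so 37⁻¹ ≡ 25 (mod 42).
Then y ↦ 25(y − 10) is a two-sided inverse to h, so every y ∈ ℤ_{42} has a preimage.
Therefore h is bijective.
Since h is bijective, we compute h⁻¹(6): solve 37x + 10 ≡ 6 (mod 42), i.e. 37x ≡ 38 (mod 42).
Multiplying by 37⁻¹ = 25 gives x ≡ 25·38 = 950 = 22·42 + 26 ≡ 26 (mod 42).
Check: h(26) = 37·26 + 10 = 972 = 23·42 + 6 ≡ 6 (mod 42).

26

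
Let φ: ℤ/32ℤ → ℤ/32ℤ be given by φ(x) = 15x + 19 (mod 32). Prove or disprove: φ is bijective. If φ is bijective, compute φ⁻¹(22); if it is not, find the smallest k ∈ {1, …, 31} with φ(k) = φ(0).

13

By definition, φ is injective if φ(u) = φ(v) implies u = v.
If φ(u) = φ(v), then 15u ≡ 15v (mod 32). Because gcd(15, 32) = 1, we may cancel 15 to get u ≡ v (mod 32).
We now compute 15⁻¹ mod 32 explicitly. Euclid's algorithm: 32 = 2·15 + 2, 15 = 7·2 + 1; back-substituting gives 1 = 15·15 − 7·32, so 15⁻¹ ≡ 15 (mod 32).
Then y ↦ 15(y − 19) is a two-sided inverse to φ, so every y ∈ ℤ/32ℤ has a preimage.
Therefore φ is bijective.
Since φ is bijective, we compute φ⁻¹(22): solve 15x + 19 ≡ 22 (mod 32), i.e. 15x ≡ 3 (mod 32).
Multiplying by 15⁻¹ = 15 gives x ≡ 15·3 = 45 = 1·32 + 13 ≡ 13 (mod 32).
Check: φ(13) = 15·13 + 19 = 214 = 6·32 + 22 ≡ 22 (mod 32).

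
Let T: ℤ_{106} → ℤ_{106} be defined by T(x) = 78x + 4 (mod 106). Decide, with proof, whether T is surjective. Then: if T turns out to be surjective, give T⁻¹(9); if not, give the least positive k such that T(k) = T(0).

Since gcd(78, 106) = 2, we have 78x ≡ 0 (mod 2) for all x, so T(x) ≡ 0 (mod 2).
But 1 ≢ 0 (mod 2), so 1 ∈ ℤ_{106} has no preimage. Therefore T is not surjective.
Since T is not surjective, we find the least positive k with T(k) = T(0): this means 78k ≡ 0 (mod 106), i.e. 106 ∣ 78k. Since gcd(78, 106) = 2, dividing through by 2 this holds exactly when 53 ∣ 39k, and as gcd(39, 53) = 1, exactly when 53 ∣ k.
The smallest positive such k is 53.

53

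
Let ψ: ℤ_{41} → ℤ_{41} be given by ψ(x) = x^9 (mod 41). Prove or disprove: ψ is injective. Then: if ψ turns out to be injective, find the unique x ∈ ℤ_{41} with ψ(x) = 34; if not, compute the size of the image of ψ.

28

Since 41 is prime, the nonzero elements of ℤ_{41} form a cyclic group of order 40.
As gcd(9, 40) = 1, raising to the 9th power is a bijection on this group: if a^9 ≡ b^9 then (ab^{−1})^9 = 1, and the only element of order dividing gcd(9, 40) = 1 is 1, so a = b.
With ψ(0) = 0 this makes ψ injective on all of ℤ_{41}, hence bijective (finite equal-size domain and codomain). In particular ψ is injective.
Since ψ is injective, we find the preimage of 34. The inverse of x ↦ x^9 on (ℤ_{41})^× is x ↦ x^9, because 9·9 = 81 = 2·40 + 1 ≡ 1 (mod 40) and x^{40} = 1 for x ≠ 0 (Fermat). So ψ⁻¹(34) = 34^9 mod 41.
Repeated squaring mod 41: 34^1 ≡ 34, 34^2 ≡ 34² = 1156 ≡ 8, 34^4 ≡ 8² = 64 ≡ 23, 34^8 ≡ 23² = 529 ≡ 37. Since 9 = 8 + 1, 34^9 ≡ 37·34: 37·34 = 1258 ≡ 28. So 34^9 ≡ 28 (mod 41).
Hence ψ⁻¹(34) = 28.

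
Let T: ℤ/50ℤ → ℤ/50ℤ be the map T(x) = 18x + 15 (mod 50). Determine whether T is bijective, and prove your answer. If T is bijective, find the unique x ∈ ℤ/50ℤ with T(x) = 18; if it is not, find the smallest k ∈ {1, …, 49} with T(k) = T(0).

Recall that injectivity means: for all x_1, x_2 in the domain, T(x_1) = T(x_2) implies x_1 = x_2.
We have gcd(18, 50) = 2 > 1. Taking x_1 = 0 and x_2 = 25: T(0) = 15 and T(25) = 18·25 + 15 = 465 ≡ 15 (mod 50).
So T(0) = T(25) while 0 ≠ 25, so T is not injective, hence not bijective.
Since T is not bijective, we find the least positive k with T(k) = T(0): this means 18k ≡ 0 (mod 50), i.e. 50 ∣ 18k. Since gcd(18, 50) = 2, dividing through by 2 this holds exactly when 25 ∣ 9k, and as gcd(9, 25) = 1, exactly when 25 ∣ k.
The smallest positive such k is 25.

25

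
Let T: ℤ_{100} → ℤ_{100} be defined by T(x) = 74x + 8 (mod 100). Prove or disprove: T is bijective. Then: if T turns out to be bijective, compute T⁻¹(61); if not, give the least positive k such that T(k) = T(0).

We have gcd(74, 100) = 2 > 1. Taking a = 0 and b = 50: T(0) = 8 and T(50) = 74·50 + 8 = 3708 ≡ 8 (mod 100).
So T(0) = T(50) while 0 ≠ 50, hence T is not injective, hence not bijective.
Since T is not bijective, we find the least positive k with T(k) = T(0): this means 74k ≡ 0 (mod 100), i.e. 100 ∣ 74k. Since gcd(74, 100) = 2, dividing through by 2 this holds exactly when 50 ∣ 37k, and as gcd(37, 50) = 1, exactly when 50 ∣ k.
The smallest positive such k is 50.

50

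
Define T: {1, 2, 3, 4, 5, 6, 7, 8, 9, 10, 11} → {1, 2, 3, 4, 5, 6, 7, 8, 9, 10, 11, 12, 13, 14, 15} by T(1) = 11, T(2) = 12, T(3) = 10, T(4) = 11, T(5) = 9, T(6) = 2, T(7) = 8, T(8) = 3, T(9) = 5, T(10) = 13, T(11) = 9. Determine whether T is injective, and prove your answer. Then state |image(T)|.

T(1) = 11 = T(4) with 1 ≠ 4, so T is not injective.
The image of T is {2, 3, 5, 8, 9, 10, 11, 12, 13}, which has 9 elements.

9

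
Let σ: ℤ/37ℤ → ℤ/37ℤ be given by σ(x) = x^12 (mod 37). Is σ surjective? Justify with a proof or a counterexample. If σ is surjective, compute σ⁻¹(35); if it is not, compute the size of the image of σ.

σ(3): Repeated squaring mod 37: 3^1 ≡ 3, 3^2 ≡ 3² = 9, 3^4 ≡ 9² = 81 ≡ 7, 3^8 ≡ 7² = 49 ≡ 12. Since 12 = 8 + 4, 3^12 ≡ 12·7: 12·7 = 84 ≡ 10. So 3^12 ≡ 10 (mod 37).
σ(4): Repeated squaring mod 37: 4^1 ≡ 4, 4^2 ≡ 4² = 16, 4^4 ≡ 16² = 256 ≡ 34, 4^8 ≡ 34² = 1156 ≡ 9. Since 12 = 8 + 4, 4^12 ≡ 9·34: 9·34 = 306 ≡ 10. So 4^12 ≡ 10 (mod 37).
So σ(3) = σ(4) = 10 while 3 ≠ 4, hence σ is not injective.
A non-injective map from the 37-element set ℤ/37ℤ to itself takes at most 36 distinct values, so it cannot be surjective. Therefore σ is not surjective.
Since σ is not surjective, we determine |image(σ)|. Computing x^12 mod 37 for each x (by repeated squaring, reducing mod 37 at every step), the values σ(0), σ(1), …, σ(36) are: 0, 1, 26, 10, 10, 10, 1, 10, 1, 26, 1, 1, 26, 10, 1, 26, 26, 26, 10, 10, 26, 26, 26, 1, 10, 26, 1, 1, 26, 1, 10, 1, 10, 10, 10, 26, 1.
The distinct values are {0, 1, 10, 26}; there are 4 of them.

4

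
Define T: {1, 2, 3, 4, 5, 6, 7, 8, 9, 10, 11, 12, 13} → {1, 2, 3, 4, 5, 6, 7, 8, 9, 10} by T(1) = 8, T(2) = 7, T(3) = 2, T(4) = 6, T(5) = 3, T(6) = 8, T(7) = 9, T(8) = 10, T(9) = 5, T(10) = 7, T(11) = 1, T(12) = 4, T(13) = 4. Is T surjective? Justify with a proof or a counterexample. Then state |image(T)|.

Every element of the codomain has a preimage: 1 = T(11), 2 = T(3), 3 = T(5), 4 = T(12), 5 = T(9), 6 = T(4), 7 = T(2), 8 = T(1), 9 = T(7), 10 = T(8).
So T is surjective.
The image of T is {1, 2, 3, 4, 5, 6, 7, 8, 9, 10}, which has 10 elements.

10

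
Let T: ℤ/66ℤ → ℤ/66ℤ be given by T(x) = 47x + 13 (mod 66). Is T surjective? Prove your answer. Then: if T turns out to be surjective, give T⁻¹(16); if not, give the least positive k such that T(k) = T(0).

By definition, T is surjective if every y in the codomain equals T(x) for some x in the domain.
Since gcd(47, 66) = 1, 47 is invertible modulo 66. Euclid's algorithm: 66 = 1·47 + 19, 47 = 2·19 + 9, 19 = 2·9 + 1; back-substituting gives 1 = 59·47 − 42·66, so 47⁻¹ ≡ 59 (mod 66).
Then y ↦ 59(y − 13) is a two-sided inverse to T, so every y ∈ ℤ/66ℤ has a preimage.
Therefore T is surjective.
Since T is surjective, we compute T⁻¹(16): solve 47x + 13 ≡ 16 (mod 66), i.e. 47x ≡ 3 (mod 66).
Multiplying by 47⁻¹ = 59 gives x ≡ 59·3 = 177 = 2·66 + 45 ≡ 45 (mod 66).
Check: T(45) = 47·45 + 13 = 2128 = 32·66 + 16 ≡ 16 (mod 66).

45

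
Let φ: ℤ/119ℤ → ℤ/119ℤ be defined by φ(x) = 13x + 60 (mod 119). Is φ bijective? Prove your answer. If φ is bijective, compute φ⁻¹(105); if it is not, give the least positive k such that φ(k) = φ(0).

95

Suppose φ(u) = φ(v) in ℤ/119ℤ. Then 13u + 60 ≡ 13v + 60 (mod 119), so 13(u − v) ≡ 0 (mod 119).
Since gcd(13, 119) = 1, 13 is invertible modulo 119, so u − v ≡ 0 (mod 119), i.e. u = v.
We now compute 13⁻¹ mod 119 explicitly. Euclid's algorithm: 119 = 9·13 + 2, 13 = 6·2 + 1; back-substituting gives 1 = 55·13 − 6·119, so 13⁻¹ ≡ 55 (mod 119).
Then y ↦ 55(y − 60) is a two-sided inverse to φ, so every y ∈ ℤ/119ℤ has a preimage.
So φ is bijective.
Since φ is bijective, we find φ⁻¹(105): we need 13x ≡ 105 − 60 ≡ 45 (mod 119). Using 13⁻¹ = 55: x ≡ 55·45 = 2475 = 20·119 + 95, so x = 95.
Check: φ(95) = 13·95 + 60 = 1295 = 10·119 + 105 ≡ 105 (mod 119).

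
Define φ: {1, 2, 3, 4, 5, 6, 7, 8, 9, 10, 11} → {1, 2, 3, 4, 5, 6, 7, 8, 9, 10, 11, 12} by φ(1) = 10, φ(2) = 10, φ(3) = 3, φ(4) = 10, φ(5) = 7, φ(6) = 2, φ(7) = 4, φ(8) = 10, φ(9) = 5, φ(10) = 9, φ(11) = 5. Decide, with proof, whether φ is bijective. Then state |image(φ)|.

7

φ(1) = 10 = φ(2) with 1 ≠ 2, so φ is not injective, hence not bijective.
The image of φ is {2, 3, 4, 5, 7, 9, 10}, which has 7 elements.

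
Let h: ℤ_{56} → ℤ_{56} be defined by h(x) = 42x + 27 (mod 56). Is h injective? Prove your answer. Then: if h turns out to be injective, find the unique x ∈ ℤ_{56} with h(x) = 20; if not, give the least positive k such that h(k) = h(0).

We have gcd(42, 56) = 14 > 1. Taking a = 0 and b = 4: h(0) = 27 and h(4) = 42·4 + 27 = 195 ≡ 27 (mod 56).
So h(0) = h(4) while 0 ≠ 4, so h is not injective.
Since h is not injective, we find the least positive k with h(k) = h(0): this means 42k ≡ 0 (mod 56), i.e. 56 ∣ 42k. Since gcd(42, 56) = 14, dividing through by 14 this holds exactly when 4 ∣ 3k, and as gcd(3, 4) = 1, exactly when 4 ∣ k.
The smallest positive such k is 4.

4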